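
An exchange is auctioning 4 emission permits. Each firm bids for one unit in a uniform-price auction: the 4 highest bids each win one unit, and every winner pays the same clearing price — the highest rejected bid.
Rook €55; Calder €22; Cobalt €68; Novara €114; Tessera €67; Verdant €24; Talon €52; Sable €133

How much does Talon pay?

Talon pays €0

Bids ranked high→low: 133 (Sable), 114 (Novara), 68 (Cobalt), 67 (Tessera), 55 (Rook), 52 (Talon), …
Top 4: Sable, Novara, Cobalt, Tessera.
First losing bid is Rook's €55, which sets the uniform price.
Talon does not win → pays €0.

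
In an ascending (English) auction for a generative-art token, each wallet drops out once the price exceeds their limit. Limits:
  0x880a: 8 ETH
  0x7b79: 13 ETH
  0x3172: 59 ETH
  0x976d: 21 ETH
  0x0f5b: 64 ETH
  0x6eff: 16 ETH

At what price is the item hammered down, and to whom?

Limits in order: 64 (0x0f5b) > 59 (0x3172) > 21 (0x976d) > 16 (0x6eff) > 13 (0x7b79) > 8 (0x880a)
Bidding ends when 0x3172 exits at 59 ETH; 0x0f5b takes it.

0x0f5b wins at 59 ETH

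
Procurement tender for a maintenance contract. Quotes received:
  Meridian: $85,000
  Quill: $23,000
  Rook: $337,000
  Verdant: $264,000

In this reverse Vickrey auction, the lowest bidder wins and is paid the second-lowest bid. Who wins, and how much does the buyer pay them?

Bids in order: 23,000 (Quill) < 85,000 (Meridian) < 264,000 (Verdant) < 337,000 (Rook)
Quill is lowest; is paid the second-lowest bid, $85,000.

Quill is paid $85,000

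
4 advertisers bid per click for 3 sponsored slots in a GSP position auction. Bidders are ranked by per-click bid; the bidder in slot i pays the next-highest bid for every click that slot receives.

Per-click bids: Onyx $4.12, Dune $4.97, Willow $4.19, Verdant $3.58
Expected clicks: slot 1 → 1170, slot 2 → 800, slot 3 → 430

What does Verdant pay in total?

Verdant pays $0.00

Ranked by bid: $4.97 (Dune) > $4.19 (Willow) > $4.12 (Onyx) > $3.58 (Verdant)
Verdant ranks below slot 3 → no slot, pays nothing.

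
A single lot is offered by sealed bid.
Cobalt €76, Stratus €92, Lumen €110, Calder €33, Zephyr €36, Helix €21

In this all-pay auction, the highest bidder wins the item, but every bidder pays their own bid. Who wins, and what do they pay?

Lumen pays €110

Rule: the highest bidder wins the item, but every bidder pays their own bid.
Bids ranked: 110 (Lumen) > 92 (Stratus) > 76 (Cobalt) > 36 (Zephyr) > 33 (Calder) > 21 (Helix)
Lumen wins with the top bid; all bids are sunk regardless.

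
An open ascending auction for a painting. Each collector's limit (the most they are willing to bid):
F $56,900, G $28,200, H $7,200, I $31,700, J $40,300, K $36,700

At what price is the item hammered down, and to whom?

F wins at $40,300

Ascending (English) auction: the price rises until one bidder remains; the winner pays the price at which the last rival dropped out.
Limits ranked: 56,900 (F) > 40,300 (J) > 36,700 (K) > 31,700 (I) > 28,200 (G) > 7,200 (H)
J is the last rival to drop out, at $40,300; F remains and wins at that price.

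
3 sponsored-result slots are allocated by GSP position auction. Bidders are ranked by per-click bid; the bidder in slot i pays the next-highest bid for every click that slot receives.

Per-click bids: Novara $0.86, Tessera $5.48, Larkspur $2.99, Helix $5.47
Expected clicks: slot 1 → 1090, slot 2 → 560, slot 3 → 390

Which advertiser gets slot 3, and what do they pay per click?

Per-click bids in order: $5.48 (Tessera) > $5.47 (Helix) > $2.99 (Larkspur) > $0.86 (Novara)
Slot 3 goes to the third-ranked bidder, Larkspur, who pays the next bid down: $0.86/click.

Larkspur; $0.86 per click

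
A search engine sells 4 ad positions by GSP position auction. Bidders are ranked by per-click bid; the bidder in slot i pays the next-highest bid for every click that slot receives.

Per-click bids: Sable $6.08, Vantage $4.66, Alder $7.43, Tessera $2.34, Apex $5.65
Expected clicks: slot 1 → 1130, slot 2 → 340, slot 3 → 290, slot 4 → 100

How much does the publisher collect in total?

Ranked by bid: $7.43 (Alder) > $6.08 (Sable) > $5.65 (Apex) > $4.66 (Vantage) > $2.34 (Tessera)
Slot 1: Alder pays $6.08 × 1130 = $6870.40
Slot 2: Sable pays $5.65 × 340 = $1921.00
Slot 3: Apex pays $4.66 × 290 = $1351.40
Slot 4: Vantage pays $2.34 × 100 = $234.00
Total = $10376.80

Total revenue: $10376.80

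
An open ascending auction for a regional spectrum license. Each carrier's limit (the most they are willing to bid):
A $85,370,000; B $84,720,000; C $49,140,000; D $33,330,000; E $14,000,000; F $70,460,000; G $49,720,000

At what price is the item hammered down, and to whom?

A wins at $84,720,000

Limits in order: 85,370,000 (A) > 84,720,000 (B) > 70,460,000 (F) > 49,720,000 (G) > 49,140,000 (C) > 33,330,000 (D) > …
Bidding ends when B exits at $84,720,000; A takes it.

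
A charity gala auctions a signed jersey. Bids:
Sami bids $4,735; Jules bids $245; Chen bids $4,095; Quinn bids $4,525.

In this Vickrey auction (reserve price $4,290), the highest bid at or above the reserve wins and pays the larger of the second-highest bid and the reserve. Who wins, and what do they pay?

Sami pays $4,525

Vickrey auction (reserve price $4,290): the highest bid at or above the reserve wins and pays the larger of the second-highest bid and the reserve.
Bids in order: 4,735 (Sami) > 4,525 (Quinn) > 4,095 (Chen) > 245 (Jules)
Highest eligible bid: Sami at $4,735.
max(second-highest $4,525, reserve $4,290) = $4,525; the reserve does not bind.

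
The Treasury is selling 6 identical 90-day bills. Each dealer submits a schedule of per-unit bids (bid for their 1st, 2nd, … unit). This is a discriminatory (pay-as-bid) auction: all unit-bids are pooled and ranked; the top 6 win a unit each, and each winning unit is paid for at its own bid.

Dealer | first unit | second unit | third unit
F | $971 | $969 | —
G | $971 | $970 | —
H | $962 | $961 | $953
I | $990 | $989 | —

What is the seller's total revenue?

Pooled unit-bids ranked (top 6): 990 (I-1), 989 (I-2), 971 (F-1), 971 (G-1), 970 (G-2), 969 (F-2)
Next rejected bid: $962 (not a price — pay-as-bid).
Each winning unit pays its own bid.
Revenue = 990 + 989 + 971 + 971 + 970 + 969 = $5,860.

Total revenue: $5,860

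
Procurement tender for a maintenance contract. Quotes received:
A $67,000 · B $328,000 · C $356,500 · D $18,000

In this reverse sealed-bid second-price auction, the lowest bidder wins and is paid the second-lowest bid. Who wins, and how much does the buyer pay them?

Bids in order: 18,000 (D) < 67,000 (A) < 328,000 (B) < 356,500 (C)
D wins with the lowest bid; price is set by the runner-up at $67,000.

D is paid $67,000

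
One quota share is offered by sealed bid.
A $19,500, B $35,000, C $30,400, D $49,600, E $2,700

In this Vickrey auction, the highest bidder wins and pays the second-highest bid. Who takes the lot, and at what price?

D pays $35,000

Bids ranked: 49,600 (D) > 35,000 (B) > 30,400 (C) > 19,500 (A) > 2,700 (E)
Second-price: D pays B's bid of $35,000.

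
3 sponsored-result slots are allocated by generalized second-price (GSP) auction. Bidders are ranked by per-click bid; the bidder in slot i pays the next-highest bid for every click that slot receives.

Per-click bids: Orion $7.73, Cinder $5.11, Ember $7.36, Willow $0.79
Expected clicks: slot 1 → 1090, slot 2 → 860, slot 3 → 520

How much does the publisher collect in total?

Per-click bids in order: $7.73 (Orion) > $7.36 (Ember) > $5.11 (Cinder) > $0.79 (Willow)
Slot 1: Orion pays $7.36 × 1090 = $8022.40
Slot 2: Ember pays $5.11 × 860 = $4394.60
Slot 3: Cinder pays $0.79 × 520 = $410.80
Total = $12827.80

Total revenue: $12827.80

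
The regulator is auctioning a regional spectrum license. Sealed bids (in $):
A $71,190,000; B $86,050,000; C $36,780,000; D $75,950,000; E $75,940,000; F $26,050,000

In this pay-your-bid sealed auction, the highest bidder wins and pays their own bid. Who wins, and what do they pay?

Bids in order: 86,050,000 (B) > 75,950,000 (D) > 75,940,000 (E) > 71,190,000 (A) > 36,780,000 (C) > 26,050,000 (F)
B is highest → pays own bid, $86,050,000.

B pays $86,050,000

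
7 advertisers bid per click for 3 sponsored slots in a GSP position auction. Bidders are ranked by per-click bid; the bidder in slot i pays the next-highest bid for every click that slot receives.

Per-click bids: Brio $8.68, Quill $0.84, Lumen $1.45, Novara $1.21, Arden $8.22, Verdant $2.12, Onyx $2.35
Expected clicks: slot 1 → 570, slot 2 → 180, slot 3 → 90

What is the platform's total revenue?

Total revenue: $5299.20

Sorting advertisers: $8.68 (Brio) > $8.22 (Arden) > $2.35 (Onyx) > $2.12 (Verdant) > …
Slot 1: Brio pays $8.22 × 570 = $4685.40
Slot 2: Arden pays $2.35 × 180 = $423.00
Slot 3: Onyx pays $2.12 × 90 = $190.80
Total = $5299.20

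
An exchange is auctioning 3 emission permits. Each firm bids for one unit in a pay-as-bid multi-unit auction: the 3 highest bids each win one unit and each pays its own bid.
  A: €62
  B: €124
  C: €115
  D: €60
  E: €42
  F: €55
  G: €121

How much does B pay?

Ordering the bids: 124 (B), 121 (G), 115 (C), 62 (A), 60 (D), …
Winners (3 units): B, G, C.
B wins → own bid €124.

B pays €124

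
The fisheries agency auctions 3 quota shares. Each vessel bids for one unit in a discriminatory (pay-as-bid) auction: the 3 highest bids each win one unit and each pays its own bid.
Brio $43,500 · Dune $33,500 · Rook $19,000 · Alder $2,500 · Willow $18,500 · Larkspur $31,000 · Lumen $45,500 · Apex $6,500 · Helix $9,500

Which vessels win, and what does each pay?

Sorting: 45,500 (Lumen), 43,500 (Brio), 33,500 (Dune), 31,000 (Larkspur), 19,000 (Rook), …
Top 3: Lumen, Brio, Dune.
Each winner pays its own bid: Lumen $45,500, Brio $43,500, Dune $33,500.

Lumen $45,500, Brio $43,500, Dune $33,500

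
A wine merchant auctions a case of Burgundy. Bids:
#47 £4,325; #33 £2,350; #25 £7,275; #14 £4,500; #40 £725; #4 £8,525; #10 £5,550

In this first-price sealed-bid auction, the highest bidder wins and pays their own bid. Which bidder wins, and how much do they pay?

#4 pays £8,525

Bids ranked: 8,525 (#4) > 7,275 (#25) > 5,550 (#10) > 4,500 (#14) > 4,325 (#47) > 2,350 (#33) > …
First-price: #4 pays what they bid, £8,525.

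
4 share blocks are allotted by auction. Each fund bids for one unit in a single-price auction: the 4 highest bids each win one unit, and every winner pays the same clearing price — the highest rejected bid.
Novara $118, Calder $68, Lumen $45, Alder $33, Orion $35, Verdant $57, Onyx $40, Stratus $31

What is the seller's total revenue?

Sorting: 118 (Novara), 68 (Calder), 57 (Verdant), 45 (Lumen), 40 (Onyx), 35 (Orion), …
Top 4: Novara, Calder, Verdant, Lumen.
First losing bid is Onyx's $40, which sets the uniform price.
Total revenue = 4 × $40 = $160.

Total revenue: $160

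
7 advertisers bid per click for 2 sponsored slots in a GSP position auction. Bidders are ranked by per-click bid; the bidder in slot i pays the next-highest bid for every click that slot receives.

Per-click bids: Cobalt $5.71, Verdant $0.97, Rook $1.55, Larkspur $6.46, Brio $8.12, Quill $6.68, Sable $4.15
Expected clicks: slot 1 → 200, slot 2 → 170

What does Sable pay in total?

Ranked by bid: $8.12 (Brio) > $6.68 (Quill) > $6.46 (Larkspur) > …
Sable ranks below slot 2 → no slot, pays nothing.

Sable pays $0.00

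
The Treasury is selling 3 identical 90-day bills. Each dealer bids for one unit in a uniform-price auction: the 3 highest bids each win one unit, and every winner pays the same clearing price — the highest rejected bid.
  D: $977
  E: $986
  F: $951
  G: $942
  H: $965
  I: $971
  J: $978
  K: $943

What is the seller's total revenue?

Total revenue: $2,913

Bids ranked high→low: 986 (E), 978 (J), 977 (D), 971 (I), 965 (H), …
The 3 highest are E, J, D.
First losing bid is I's $971, which sets the uniform price.
Total revenue = 3 × $971 = $2,913.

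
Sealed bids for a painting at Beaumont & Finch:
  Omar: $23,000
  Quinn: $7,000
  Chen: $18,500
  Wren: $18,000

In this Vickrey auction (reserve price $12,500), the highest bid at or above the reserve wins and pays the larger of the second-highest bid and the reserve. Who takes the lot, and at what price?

Omar pays $18,500

Bids ranked: 23,000 (Omar) > 18,500 (Chen) > 18,000 (Wren) > 7,000 (Quinn)
Omar has the top bid at or above the reserve ($23,000).
Second-highest bid $18,500 exceeds the reserve $12,500 → payment $18,500.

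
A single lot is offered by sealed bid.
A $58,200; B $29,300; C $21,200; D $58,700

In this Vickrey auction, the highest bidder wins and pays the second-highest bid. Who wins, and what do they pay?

Vickrey auction: the highest bidder wins and pays the second-highest bid.
Bids ranked: 58,700 (D) > 58,200 (A) > 29,300 (B) > 21,200 (C)
D is highest; pays the second-highest bid, $58,200.

D pays $58,200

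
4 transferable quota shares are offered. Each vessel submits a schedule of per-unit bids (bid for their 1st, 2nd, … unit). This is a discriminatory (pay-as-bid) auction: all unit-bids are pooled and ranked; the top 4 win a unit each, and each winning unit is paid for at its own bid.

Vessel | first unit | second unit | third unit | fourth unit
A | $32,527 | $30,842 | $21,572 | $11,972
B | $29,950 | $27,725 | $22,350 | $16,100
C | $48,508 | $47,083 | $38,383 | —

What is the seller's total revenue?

All unit-bids, highest first — top 4: 48,508 (C-1), 47,083 (C-2), 38,383 (C-3), 32,527 (A-1)
Next rejected bid: $30,842 (not a price — pay-as-bid).
Each winning unit pays its own bid.
Revenue = 48,508 + 47,083 + 38,383 + 32,527 = $166,501.

Total revenue: $166,501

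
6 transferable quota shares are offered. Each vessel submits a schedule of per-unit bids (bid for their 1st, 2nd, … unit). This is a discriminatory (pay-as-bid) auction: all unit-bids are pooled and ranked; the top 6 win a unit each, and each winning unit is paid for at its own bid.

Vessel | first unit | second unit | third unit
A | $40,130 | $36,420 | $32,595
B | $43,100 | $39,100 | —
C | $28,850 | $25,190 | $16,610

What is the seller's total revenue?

All unit-bids, highest first — top 6: 43,100 (B-1), 40,130 (A-1), 39,100 (B-2), 36,420 (A-2), 32,595 (A-3), 28,850 (C-1)
Next rejected bid: $25,190 (not a price — pay-as-bid).
Each winning unit pays its own bid.
Revenue = 43,100 + 40,130 + 39,100 + 36,420 + 32,595 + 28,850 = $220,195.

Total revenue: $220,195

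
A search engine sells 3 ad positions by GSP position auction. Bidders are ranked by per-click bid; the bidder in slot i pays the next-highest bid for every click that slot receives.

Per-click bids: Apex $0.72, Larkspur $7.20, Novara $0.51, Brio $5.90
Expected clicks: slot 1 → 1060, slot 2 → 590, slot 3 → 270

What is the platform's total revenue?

Sorting advertisers: $7.20 (Larkspur) > $5.90 (Brio) > $0.72 (Apex) > $0.51 (Novara)
Slot 1: Larkspur pays $5.90 × 1060 = $6254.00
Slot 2: Brio pays $0.72 × 590 = $424.80
Slot 3: Apex pays $0.51 × 270 = $137.70
Total = $6816.50

Total revenue: $6816.50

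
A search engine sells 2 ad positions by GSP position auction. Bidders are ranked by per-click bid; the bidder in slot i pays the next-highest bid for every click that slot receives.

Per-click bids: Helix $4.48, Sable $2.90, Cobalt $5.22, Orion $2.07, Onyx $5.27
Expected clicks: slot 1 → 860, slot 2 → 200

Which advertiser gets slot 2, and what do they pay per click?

Per-click bids in order: $5.27 (Onyx) > $5.22 (Cobalt) > $4.48 (Helix) > …
Slot 2 goes to the second-ranked bidder, Cobalt, who pays the next bid down: $4.48/click.

Cobalt; $4.48 per click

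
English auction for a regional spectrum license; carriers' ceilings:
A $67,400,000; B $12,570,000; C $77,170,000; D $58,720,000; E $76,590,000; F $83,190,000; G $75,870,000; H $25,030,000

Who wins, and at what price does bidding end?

F wins at $77,170,000

Rule: the price rises until one bidder remains; the winner pays the price at which the last rival dropped out.
Limits in order: 83,190,000 (F) > 77,170,000 (C) > 76,590,000 (E) > 75,870,000 (G) > 67,400,000 (A) > 58,720,000 (D) > …
Once the price passes $77,170,000, only F is left; the hammer falls at C's limit of $77,170,000.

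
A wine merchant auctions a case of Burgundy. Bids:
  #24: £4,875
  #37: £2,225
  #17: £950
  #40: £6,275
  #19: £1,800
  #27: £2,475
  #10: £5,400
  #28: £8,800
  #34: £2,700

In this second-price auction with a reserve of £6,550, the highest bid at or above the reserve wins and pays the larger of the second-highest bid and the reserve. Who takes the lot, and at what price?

Bids in order: 8,800 (#28) > 6,275 (#40) > 5,400 (#10) > 4,875 (#24) > 2,700 (#34) > 2,475 (#27) > …
#28 has the top bid at or above the reserve (£8,800).
Second-highest bid £6,275 is below the reserve £6,550, so the reserve binds → payment £6,550.

#28 pays £6,550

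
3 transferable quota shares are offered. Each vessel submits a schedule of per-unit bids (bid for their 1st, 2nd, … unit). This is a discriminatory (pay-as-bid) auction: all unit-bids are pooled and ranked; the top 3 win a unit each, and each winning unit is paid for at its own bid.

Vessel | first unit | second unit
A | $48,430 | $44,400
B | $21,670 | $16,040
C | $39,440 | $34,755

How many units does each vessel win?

All unit-bids, highest first — top 3: 48,430 (A-1), 44,400 (A-2), 39,440 (C-1)
Next rejected bid: $34,755 (not a price — pay-as-bid).
Allocation: A 2, C 1.

A 2, C 1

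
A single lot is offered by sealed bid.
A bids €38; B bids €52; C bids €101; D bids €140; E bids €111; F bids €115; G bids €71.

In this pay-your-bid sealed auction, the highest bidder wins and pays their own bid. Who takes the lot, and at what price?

Pay-your-bid sealed auction: the highest bidder wins and pays their own bid.
Sorting bids: 140 (D) > 115 (F) > 111 (E) > 101 (C) > 71 (G) > 52 (B) > …
First-price: D pays what they bid, €140.

D pays €140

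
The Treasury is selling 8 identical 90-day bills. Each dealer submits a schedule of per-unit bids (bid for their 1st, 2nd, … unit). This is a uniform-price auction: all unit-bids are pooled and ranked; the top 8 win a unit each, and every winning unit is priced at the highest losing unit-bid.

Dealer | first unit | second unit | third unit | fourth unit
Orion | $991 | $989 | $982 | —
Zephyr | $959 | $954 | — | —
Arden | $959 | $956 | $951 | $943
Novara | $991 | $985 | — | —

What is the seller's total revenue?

All unit-bids, highest first — top 8: 991 (Orion-1), 991 (Novara-1), 989 (Orion-2), 985 (Novara-2), 982 (Orion-3), 959 (Zephyr-1), 959 (Arden-1), 956 (Arden-2)
First bid not allocated: $954.
Allocation: Arden 2, Novara 2, Orion 3, Zephyr 1. Every unit priced at $954.
Revenue = 8 × 954 = $7,632.

Total revenue: $7,632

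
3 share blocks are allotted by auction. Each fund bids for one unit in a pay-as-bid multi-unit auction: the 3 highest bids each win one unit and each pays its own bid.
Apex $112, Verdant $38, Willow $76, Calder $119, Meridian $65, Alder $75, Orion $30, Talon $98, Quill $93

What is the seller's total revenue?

Total revenue: $329

Sorting: 119 (Calder), 112 (Apex), 98 (Talon), 93 (Quill), 76 (Willow), …
Winners (3 units): Calder, Apex, Talon.
Total revenue = 119 + 112 + 98 = $329.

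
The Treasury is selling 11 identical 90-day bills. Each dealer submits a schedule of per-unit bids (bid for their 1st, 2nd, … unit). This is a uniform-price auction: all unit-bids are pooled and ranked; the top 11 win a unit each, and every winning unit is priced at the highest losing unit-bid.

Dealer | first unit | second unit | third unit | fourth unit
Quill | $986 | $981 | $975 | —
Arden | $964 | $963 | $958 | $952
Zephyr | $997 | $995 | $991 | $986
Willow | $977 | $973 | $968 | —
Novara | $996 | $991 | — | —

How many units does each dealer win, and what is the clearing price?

Merging the schedules and taking the best 11: 997 (Zephyr-1), 996 (Novara-1), 995 (Zephyr-2), 991 (Zephyr-3), 991 (Novara-2), 986 (Quill-1), 986 (Zephyr-4), 981 (Quill-2), 977 (Willow-1), 975 (Quill-3), 973 (Willow-2)
The (k+1)-th unit-bid is $968.
Allocation: Novara 2, Quill 3, Willow 2, Zephyr 4.

Novara 2, Quill 3, Willow 2, Zephyr 4; clearing price $968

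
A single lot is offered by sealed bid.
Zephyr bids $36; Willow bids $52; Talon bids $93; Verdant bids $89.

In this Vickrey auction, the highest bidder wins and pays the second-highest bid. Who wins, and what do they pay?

Bids ranked: 93 (Talon) > 89 (Verdant) > 52 (Willow) > 36 (Zephyr)
Second-price: Talon pays Verdant's bid of $89.

Talon pays $89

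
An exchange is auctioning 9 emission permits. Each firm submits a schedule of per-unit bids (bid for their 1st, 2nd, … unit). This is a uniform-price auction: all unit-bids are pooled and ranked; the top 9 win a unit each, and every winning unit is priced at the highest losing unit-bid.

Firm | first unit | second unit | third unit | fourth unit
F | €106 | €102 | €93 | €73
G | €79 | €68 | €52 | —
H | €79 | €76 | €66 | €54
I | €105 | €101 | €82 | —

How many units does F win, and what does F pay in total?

F: 3 units, pays €219

Merging the schedules and taking the best 9: 106 (F-1), 105 (I-1), 102 (F-2), 101 (I-2), 93 (F-3), 82 (I-3), 79 (G-1), 79 (H-1), 76 (H-2)
First bid not allocated: €73.
F wins 3 unit(s) at €73 each.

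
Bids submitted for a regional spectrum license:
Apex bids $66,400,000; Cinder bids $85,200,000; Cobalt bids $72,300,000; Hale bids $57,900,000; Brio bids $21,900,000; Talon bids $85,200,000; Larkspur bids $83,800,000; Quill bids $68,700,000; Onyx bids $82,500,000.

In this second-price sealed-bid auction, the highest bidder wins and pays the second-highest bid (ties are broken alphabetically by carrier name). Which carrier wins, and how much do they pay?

Cinder pays $85,200,000

Bids in order: 85,200,000 (Cinder) > 85,200,000 (Talon) > 83,800,000 (Larkspur) > 82,500,000 (Onyx) > 72,300,000 (Cobalt) > 68,700,000 (Quill) > …
Cinder and Talon tie at $85,200,000; tie-break gives it to Cinder.
Cinder wins with the highest bid; price is set by the runner-up at $85,200,000.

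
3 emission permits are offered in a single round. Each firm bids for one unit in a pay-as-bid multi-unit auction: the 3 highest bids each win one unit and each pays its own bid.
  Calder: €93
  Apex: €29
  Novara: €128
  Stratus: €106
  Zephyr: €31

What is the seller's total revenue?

Bids ranked high→low: 128 (Novara), 106 (Stratus), 93 (Calder), 31 (Zephyr), 29 (Apex)
Winners (3 units): Novara, Stratus, Calder.
Total revenue = 128 + 106 + 93 = €327.

Total revenue: €327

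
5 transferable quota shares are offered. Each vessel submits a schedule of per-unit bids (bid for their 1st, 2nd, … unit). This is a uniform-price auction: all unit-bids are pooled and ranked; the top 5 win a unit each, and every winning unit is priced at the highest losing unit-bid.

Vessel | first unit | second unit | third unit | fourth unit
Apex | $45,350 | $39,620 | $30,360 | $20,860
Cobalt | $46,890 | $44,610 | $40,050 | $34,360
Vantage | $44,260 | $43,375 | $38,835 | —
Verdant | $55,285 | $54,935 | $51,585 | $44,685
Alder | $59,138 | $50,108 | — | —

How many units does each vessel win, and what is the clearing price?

Pooled unit-bids ranked (top 5): 59,138 (Alder-1), 55,285 (Verdant-1), 54,935 (Verdant-2), 51,585 (Verdant-3), 50,108 (Alder-2)
First bid not allocated: $46,890.
Allocation: Alder 2, Verdant 3.

Alder 2, Verdant 3; clearing price $46,890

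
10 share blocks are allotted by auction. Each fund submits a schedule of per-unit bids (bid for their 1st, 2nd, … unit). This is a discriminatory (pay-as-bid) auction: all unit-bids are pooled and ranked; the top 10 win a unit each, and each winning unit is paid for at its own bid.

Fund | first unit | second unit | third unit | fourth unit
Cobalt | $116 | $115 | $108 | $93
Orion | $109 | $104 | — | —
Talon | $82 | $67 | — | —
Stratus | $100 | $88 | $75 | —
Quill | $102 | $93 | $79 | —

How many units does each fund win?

Pooled unit-bids ranked (top 10): 116 (Cobalt-1), 115 (Cobalt-2), 109 (Orion-1), 108 (Cobalt-3), 104 (Orion-2), 102 (Quill-1), 100 (Stratus-1), 93 (Cobalt-4), 93 (Quill-2), 88 (Stratus-2)
Next rejected bid: $82 (not a price — pay-as-bid).
Allocation: Cobalt 4, Orion 2, Quill 2, Stratus 2.

Cobalt 4, Orion 2, Quill 2, Stratus 2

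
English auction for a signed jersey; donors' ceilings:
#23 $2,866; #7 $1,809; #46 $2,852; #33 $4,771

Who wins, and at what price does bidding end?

#33 wins at $2,866

Sorting limits: 4,771 (#33) > 2,866 (#23) > 2,852 (#46) > 1,809 (#7)
Once the price passes $2,866, only #33 is left; the hammer falls at #23's limit of $2,866.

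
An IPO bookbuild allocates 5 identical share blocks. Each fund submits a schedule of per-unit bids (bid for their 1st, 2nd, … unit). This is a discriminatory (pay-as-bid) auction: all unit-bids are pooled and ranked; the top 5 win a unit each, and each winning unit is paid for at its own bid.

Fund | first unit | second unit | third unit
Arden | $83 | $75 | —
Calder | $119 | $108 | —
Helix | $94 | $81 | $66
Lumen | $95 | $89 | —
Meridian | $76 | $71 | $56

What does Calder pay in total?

Calder pays $227

Pooled unit-bids ranked (top 5): 119 (Calder-1), 108 (Calder-2), 95 (Lumen-1), 94 (Helix-1), 89 (Lumen-2)
Next rejected bid: $83 (not a price — pay-as-bid).
Calder's winning unit-bids: 119 + 108 = $227.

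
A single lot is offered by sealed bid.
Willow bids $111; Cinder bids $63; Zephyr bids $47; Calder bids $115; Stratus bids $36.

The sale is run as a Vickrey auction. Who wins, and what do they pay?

Calder pays $111

Vickrey auction: the highest bidder wins and pays the second-highest bid.
Sorting bids: 115 (Calder) > 111 (Willow) > 63 (Cinder) > 47 (Zephyr) > 36 (Stratus)
Second-price: Calder pays Willow's bid of $111.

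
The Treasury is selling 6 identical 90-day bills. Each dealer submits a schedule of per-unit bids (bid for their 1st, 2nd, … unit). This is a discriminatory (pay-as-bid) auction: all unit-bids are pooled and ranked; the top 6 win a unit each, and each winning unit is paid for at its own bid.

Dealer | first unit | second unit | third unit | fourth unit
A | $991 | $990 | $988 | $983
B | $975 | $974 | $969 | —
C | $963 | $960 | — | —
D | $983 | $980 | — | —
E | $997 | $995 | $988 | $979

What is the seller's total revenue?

Total revenue: $5,949

Merging the schedules and taking the best 6: 997 (E-1), 995 (E-2), 991 (A-1), 990 (A-2), 988 (A-3), 988 (E-3)
Next rejected bid: $983 (not a price — pay-as-bid).
Each winning unit pays its own bid.
Revenue = 997 + 995 + 991 + 990 + 988 + 988 = $5,949.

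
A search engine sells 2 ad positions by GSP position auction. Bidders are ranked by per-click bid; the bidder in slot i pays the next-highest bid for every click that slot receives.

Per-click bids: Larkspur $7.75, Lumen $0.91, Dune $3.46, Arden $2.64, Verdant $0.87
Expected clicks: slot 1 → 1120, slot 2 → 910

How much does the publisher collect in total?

Total revenue: $6277.60

Per-click bids in order: $7.75 (Larkspur) > $3.46 (Dune) > $2.64 (Arden) > …
Slot 1: Larkspur pays $3.46 × 1120 = $3875.20
Slot 2: Dune pays $2.64 × 910 = $2402.40
Total = $6277.60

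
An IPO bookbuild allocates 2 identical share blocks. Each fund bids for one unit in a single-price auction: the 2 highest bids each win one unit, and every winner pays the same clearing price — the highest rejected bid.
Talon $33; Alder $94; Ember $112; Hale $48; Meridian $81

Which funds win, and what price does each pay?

Sorting: 112 (Ember), 94 (Alder), 81 (Meridian), 48 (Hale), …
Winners (2 units): Ember, Alder.
Clearing price = highest rejected bid = $81.

Ember, Alder; each pays $81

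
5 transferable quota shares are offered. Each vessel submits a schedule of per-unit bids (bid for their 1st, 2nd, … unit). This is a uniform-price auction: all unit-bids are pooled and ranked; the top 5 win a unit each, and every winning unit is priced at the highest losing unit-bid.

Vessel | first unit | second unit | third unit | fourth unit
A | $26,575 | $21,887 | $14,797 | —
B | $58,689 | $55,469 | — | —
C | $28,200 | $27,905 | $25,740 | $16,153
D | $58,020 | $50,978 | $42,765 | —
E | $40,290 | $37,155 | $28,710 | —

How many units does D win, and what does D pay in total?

Pooled unit-bids ranked (top 5): 58,689 (B-1), 58,020 (D-1), 55,469 (B-2), 50,978 (D-2), 42,765 (D-3)
Highest rejected unit-bid = $40,290.
D wins 3 unit(s) at $40,290 each.

D: 3 units, pays $120,870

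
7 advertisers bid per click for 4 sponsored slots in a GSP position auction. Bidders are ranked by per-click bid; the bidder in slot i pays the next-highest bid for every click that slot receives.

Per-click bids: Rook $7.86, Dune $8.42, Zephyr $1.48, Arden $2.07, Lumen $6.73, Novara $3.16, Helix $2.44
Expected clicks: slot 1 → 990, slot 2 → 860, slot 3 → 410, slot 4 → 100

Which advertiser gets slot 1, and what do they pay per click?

Dune; $7.86 per click

Ranked by bid: $8.42 (Dune) > $7.86 (Rook) > $6.73 (Lumen) > $3.16 (Novara) > $2.44 (Helix) > …
Slot 1 goes to the first-ranked bidder, Dune, who pays the next bid down: $7.86/click.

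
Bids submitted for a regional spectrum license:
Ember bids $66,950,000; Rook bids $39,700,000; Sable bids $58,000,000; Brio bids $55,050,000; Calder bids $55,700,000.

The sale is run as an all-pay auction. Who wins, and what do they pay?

Ember pays $66,950,000

Sorting bids: 66,950,000 (Ember) > 58,000,000 (Sable) > 55,700,000 (Calder) > 55,050,000 (Brio) > 39,700,000 (Rook)
Ember wins with the top bid; all bids are sunk regardless.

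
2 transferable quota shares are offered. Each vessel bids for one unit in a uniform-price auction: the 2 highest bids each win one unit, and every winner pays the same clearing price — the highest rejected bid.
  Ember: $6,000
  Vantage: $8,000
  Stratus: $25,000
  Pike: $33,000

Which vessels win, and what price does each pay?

Sorting: 33,000 (Pike), 25,000 (Stratus), 8,000 (Vantage), 6,000 (Ember)
The 2 highest are Pike, Stratus.
First losing bid is Vantage's $8,000, which sets the uniform price.

Pike, Stratus; each pays $8,000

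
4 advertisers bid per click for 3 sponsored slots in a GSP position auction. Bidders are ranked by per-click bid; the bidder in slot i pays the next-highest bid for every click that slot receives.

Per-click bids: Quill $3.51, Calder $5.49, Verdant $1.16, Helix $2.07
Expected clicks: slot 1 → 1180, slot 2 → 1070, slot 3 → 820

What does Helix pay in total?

Helix pays $951.20

Per-click bids in order: $5.49 (Calder) > $3.51 (Quill) > $2.07 (Helix) > $1.16 (Verdant)
Helix holds slot 3 → pays next bid $1.16 × 820 clicks = $951.20.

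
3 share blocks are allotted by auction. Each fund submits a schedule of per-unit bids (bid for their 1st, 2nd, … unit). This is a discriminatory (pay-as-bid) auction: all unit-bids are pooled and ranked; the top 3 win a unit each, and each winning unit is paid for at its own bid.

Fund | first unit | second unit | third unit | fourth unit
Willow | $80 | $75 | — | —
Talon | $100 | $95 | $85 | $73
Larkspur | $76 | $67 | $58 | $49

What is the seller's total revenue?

Pooled unit-bids ranked (top 3): 100 (Talon-1), 95 (Talon-2), 85 (Talon-3)
Next rejected bid: $80 (not a price — pay-as-bid).
Each winning unit pays its own bid.
Revenue = 100 + 95 + 85 = $280.

Total revenue: $280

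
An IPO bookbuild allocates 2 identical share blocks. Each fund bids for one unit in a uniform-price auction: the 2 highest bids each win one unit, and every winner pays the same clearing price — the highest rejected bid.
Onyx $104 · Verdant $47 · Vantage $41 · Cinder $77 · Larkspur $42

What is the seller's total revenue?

Sorting: 104 (Onyx), 77 (Cinder), 47 (Verdant), 42 (Larkspur), …
Winners (2 units): Onyx, Cinder.
Highest unsuccessful bid: $47 → clearing price.
Total revenue = 2 × $47 = $94.

Total revenue: $94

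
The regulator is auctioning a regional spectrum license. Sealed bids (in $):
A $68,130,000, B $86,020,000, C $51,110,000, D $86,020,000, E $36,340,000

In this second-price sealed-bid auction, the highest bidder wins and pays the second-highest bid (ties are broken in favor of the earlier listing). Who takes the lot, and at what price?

B pays $86,020,000

Second-price sealed-bid auction: the highest bidder wins and pays the second-highest bid.
Sorting bids: 86,020,000 (B) > 86,020,000 (D) > 68,130,000 (A) > 51,110,000 (C) > 36,340,000 (E)
B and D tie at $86,020,000; tie-break gives it to B.
B is highest; pays the second-highest bid, $86,020,000.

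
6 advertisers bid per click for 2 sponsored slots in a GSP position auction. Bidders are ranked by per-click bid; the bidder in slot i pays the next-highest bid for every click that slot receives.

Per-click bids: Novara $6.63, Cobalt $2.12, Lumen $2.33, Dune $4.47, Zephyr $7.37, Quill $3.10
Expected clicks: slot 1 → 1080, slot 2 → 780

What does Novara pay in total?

Per-click bids in order: $7.37 (Zephyr) > $6.63 (Novara) > $4.47 (Dune) > …
Novara holds slot 2 → pays next bid $4.47 × 780 clicks = $3486.60.

Novara pays $3486.60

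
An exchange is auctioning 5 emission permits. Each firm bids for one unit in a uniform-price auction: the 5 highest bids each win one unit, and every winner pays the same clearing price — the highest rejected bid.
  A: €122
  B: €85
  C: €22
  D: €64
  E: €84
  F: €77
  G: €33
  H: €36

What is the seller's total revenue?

Ordering the bids: 122 (A), 85 (B), 84 (E), 77 (F), 64 (D), 36 (H), 33 (G), …
Top 5: A, B, E, F, D.
Highest unsuccessful bid: €36 → clearing price.
Total revenue = 5 × €36 = €180.

Total revenue: €180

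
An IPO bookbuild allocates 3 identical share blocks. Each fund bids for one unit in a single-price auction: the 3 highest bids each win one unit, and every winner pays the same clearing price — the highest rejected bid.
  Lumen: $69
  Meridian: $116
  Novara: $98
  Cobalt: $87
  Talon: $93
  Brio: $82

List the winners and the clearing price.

Meridian, Novara, Talon; each pays $87

Sorting: 116 (Meridian), 98 (Novara), 93 (Talon), 87 (Cobalt), 82 (Brio), …
Top 3: Meridian, Novara, Talon.
Highest unsuccessful bid: $87 → clearing price.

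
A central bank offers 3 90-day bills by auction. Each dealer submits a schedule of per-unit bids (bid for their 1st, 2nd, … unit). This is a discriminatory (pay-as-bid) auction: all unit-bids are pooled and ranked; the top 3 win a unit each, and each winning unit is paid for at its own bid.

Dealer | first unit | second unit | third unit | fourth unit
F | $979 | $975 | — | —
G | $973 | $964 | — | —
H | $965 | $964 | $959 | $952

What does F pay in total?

F pays $1,954

All unit-bids, highest first — top 3: 979 (F-1), 975 (F-2), 973 (G-1)
Next rejected bid: $965 (not a price — pay-as-bid).
F's winning unit-bids: 979 + 975 = $1,954.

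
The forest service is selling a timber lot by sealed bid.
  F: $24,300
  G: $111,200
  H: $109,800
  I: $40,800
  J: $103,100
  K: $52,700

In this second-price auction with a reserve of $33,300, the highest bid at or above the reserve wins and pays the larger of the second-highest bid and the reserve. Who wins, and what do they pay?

G pays $109,800

Bids in order: 111,200 (G) > 109,800 (H) > 103,100 (J) > 52,700 (K) > 40,800 (I) > 24,300 (F)
G has the top bid at or above the reserve ($111,200).
max(second-highest $109,800, reserve $33,300) = $109,800; the reserve does not bind.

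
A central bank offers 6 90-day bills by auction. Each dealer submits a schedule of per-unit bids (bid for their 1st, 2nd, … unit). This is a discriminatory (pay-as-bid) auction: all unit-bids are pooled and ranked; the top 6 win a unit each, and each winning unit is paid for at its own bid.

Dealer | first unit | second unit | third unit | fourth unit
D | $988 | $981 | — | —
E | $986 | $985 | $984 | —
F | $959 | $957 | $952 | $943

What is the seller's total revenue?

Merging the schedules and taking the best 6: 988 (D-1), 986 (E-1), 985 (E-2), 984 (E-3), 981 (D-2), 959 (F-1)
Next rejected bid: $957 (not a price — pay-as-bid).
Each winning unit pays its own bid.
Revenue = 988 + 986 + 985 + 984 + 981 + 959 = $5,883.

Total revenue: $5,883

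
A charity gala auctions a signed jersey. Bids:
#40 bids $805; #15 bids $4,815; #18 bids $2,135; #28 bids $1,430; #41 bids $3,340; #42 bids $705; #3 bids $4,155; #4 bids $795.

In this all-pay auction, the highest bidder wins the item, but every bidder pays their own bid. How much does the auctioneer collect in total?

Total revenue: $18,180

All-pay auction: the highest bidder wins the item, but every bidder pays their own bid.
Sorting bids: 4,815 (#15) > 4,155 (#3) > 3,340 (#41) > 2,135 (#18) > 1,430 (#28) > 805 (#40) > …
Every bidder forfeits their bid regardless of winning.
Revenue = 805 + 4,815 + 2,135 + 1,430 + 3,340 + 705 + 4,155 + 795 = $18,180.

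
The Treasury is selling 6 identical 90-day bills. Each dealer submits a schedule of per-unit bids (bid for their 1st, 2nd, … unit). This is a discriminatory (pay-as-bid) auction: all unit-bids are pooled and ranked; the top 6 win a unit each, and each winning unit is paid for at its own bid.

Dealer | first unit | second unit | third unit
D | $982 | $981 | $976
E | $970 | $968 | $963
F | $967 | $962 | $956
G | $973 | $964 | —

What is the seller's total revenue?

All unit-bids, highest first — top 6: 982 (D-1), 981 (D-2), 976 (D-3), 973 (G-1), 970 (E-1), 968 (E-2)
Next rejected bid: $967 (not a price — pay-as-bid).
Each winning unit pays its own bid.
Revenue = 982 + 981 + 976 + 973 + 970 + 968 = $5,850.

Total revenue: $5,850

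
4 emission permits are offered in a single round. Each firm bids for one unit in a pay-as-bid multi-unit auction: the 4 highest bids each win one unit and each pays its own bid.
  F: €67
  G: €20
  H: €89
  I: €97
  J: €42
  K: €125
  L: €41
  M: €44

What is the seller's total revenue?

Total revenue: €378

Bids ranked high→low: 125 (K), 97 (I), 89 (H), 67 (F), 44 (M), 42 (J), …
Winners (4 units): K, I, H, F.
Total revenue = 125 + 97 + 89 + 67 = €378.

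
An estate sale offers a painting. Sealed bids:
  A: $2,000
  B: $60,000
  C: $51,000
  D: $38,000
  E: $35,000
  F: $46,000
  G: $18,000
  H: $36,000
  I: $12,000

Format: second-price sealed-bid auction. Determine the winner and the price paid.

Bids in order: 60,000 (B) > 51,000 (C) > 46,000 (F) > 38,000 (D) > 36,000 (H) > 35,000 (E) > …
B is highest; pays the second-highest bid, $51,000.

B pays $51,000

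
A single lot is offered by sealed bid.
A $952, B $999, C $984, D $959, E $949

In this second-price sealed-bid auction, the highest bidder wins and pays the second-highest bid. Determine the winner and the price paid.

Bids in order: 999 (B) > 984 (C) > 959 (D) > 952 (A) > 949 (E)
B wins with the highest bid; price is set by the runner-up at $984.

B pays $984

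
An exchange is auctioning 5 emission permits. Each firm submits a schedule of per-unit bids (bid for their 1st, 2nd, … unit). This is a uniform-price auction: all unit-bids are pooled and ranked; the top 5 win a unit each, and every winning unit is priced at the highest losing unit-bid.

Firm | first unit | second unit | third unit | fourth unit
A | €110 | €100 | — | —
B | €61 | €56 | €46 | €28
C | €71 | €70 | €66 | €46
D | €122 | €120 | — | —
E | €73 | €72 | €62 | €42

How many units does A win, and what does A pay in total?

A: 2 units, pays €144

All unit-bids, highest first — top 5: 122 (D-1), 120 (D-2), 110 (A-1), 100 (A-2), 73 (E-1)
First bid not allocated: €72.
A wins 2 unit(s) at €72 each.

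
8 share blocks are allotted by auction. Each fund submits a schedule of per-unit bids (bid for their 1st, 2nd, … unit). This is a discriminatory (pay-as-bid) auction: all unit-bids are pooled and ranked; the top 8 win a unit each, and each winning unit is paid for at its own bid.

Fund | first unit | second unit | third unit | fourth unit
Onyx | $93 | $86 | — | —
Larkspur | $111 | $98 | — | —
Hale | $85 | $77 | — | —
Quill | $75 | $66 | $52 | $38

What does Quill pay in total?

All unit-bids, highest first — top 8: 111 (Larkspur-1), 98 (Larkspur-2), 93 (Onyx-1), 86 (Onyx-2), 85 (Hale-1), 77 (Hale-2), 75 (Quill-1), 66 (Quill-2)
Next rejected bid: $52 (not a price — pay-as-bid).
Quill's winning unit-bids: 75 + 66 = $141.

Quill pays $141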